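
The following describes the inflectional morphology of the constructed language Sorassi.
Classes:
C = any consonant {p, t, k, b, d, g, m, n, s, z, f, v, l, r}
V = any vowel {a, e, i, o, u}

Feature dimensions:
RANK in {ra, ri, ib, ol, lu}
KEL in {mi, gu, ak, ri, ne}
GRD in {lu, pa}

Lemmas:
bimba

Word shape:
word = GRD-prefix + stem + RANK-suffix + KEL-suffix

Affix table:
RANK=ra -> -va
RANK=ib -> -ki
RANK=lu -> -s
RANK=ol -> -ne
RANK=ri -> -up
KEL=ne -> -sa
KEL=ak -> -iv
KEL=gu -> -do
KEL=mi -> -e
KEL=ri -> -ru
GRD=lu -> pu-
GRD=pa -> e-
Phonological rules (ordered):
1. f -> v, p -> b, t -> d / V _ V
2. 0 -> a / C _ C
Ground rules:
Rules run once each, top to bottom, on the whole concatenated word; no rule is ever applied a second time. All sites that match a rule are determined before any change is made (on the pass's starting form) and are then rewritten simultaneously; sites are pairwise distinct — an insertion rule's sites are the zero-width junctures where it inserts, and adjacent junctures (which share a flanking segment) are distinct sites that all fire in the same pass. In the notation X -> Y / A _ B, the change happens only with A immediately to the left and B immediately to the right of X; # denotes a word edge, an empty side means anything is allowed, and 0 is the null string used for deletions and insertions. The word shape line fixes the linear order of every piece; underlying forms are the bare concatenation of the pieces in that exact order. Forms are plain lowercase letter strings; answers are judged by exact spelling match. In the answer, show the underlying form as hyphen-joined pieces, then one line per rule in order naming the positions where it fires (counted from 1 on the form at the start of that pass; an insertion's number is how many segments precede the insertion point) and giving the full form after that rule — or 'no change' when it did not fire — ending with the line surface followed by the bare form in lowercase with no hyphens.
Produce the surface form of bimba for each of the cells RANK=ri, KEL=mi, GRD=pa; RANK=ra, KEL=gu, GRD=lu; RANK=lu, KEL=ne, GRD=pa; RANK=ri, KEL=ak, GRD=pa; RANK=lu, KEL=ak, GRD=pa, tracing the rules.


cell RANK=ri, KEL=mi, GRD=pa:
underlying: e-bimba-up-e
1. f -> v, p -> b, t -> d / V _ V: fires at position(s) 8: ebimbaube
2. 0 -> a / C _ C: inserts after position(s) 4: ebimabaube
surface: ebimabaube

cell RANK=ra, KEL=gu, GRD=lu:
underlying: pu-bimba-va-do
1. f -> v, p -> b, t -> d / V _ V: no change
2. 0 -> a / C _ C: inserts after position(s) 5: pubimabavado
surface: pubimabavado

cell RANK=lu, KEL=ne, GRD=pa:
underlying: e-bimba-s-sa
1. f -> v, p -> b, t -> d / V _ V: no change
2. 0 -> a / C _ C: inserts after position(s) 4, 7: ebimabasasa
surface: ebimabasasa

cell RANK=ri, KEL=ak, GRD=pa:
underlying: e-bimba-up-iv
1. f -> v, p -> b, t -> d / V _ V: fires at position(s) 8: ebimbaubiv
2. 0 -> a / C _ C: inserts after position(s) 4: ebimabaubiv
surface: ebimabaubiv

cell RANK=lu, KEL=ak, GRD=pa:
underlying: e-bimba-s-iv
1. f -> v, p -> b, t -> d / V _ V: no change
2. 0 -> a / C _ C: inserts after position(s) 4: ebimabasiv
surface: ebimabasiv


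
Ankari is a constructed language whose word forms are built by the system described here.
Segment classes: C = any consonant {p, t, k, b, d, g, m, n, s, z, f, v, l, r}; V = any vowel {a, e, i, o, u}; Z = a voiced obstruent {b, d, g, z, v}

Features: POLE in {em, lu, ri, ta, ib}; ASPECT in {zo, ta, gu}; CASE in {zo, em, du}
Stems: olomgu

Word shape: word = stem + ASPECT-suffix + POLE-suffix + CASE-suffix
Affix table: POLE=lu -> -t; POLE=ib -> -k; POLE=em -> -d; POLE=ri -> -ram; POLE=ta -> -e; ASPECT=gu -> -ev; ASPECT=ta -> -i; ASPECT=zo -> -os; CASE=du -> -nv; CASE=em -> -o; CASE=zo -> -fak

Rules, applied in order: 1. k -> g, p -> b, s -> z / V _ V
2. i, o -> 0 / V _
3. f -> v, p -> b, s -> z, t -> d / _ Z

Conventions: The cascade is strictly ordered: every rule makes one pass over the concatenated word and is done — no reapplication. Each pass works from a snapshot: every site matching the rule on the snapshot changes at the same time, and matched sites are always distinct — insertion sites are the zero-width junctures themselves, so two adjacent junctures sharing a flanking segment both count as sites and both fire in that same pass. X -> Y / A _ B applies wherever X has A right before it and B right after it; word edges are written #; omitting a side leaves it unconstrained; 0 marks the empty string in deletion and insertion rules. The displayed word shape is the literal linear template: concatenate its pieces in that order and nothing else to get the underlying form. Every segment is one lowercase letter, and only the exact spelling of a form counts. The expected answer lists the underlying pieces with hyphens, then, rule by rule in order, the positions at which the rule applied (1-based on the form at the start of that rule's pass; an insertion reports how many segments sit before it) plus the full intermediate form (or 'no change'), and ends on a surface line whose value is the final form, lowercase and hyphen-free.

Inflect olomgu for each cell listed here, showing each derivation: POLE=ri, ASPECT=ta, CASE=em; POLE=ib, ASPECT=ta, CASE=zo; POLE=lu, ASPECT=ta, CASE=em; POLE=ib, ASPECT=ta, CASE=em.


cell POLE=ri, ASPECT=ta, CASE=em:
underlying: olomgu-i-ram-o
1. k -> g, p -> b, s -> z / V _ V: no change
2. i, o -> 0 / V _: fires at position(s) 7: olomguramo
3. f -> v, p -> b, s -> z, t -> d / _ Z: no change
surface: olomguramo

cell POLE=ib, ASPECT=ta, CASE=zo:
underlying: olomgu-i-k-fak
1. k -> g, p -> b, s -> z / V _ V: no change
2. i, o -> 0 / V _: fires at position(s) 7: olomgukfak
3. f -> v, p -> b, s -> z, t -> d / _ Z: no change
surface: olomgukfak

cell POLE=lu, ASPECT=ta, CASE=em:
underlying: olomgu-i-t-o
1. k -> g, p -> b, s -> z / V _ V: no change
2. i, o -> 0 / V _: fires at position(s) 7: olomguto
3. f -> v, p -> b, s -> z, t -> d / _ Z: no change
surface: olomguto

cell POLE=ib, ASPECT=ta, CASE=em:
underlying: olomgu-i-k-o
1. k -> g, p -> b, s -> z / V _ V: fires at position(s) 8: olomguigo
2. i, o -> 0 / V _: fires at position(s) 7: olomgugo
3. f -> v, p -> b, s -> z, t -> d / _ Z: no change
surface: olomgugo


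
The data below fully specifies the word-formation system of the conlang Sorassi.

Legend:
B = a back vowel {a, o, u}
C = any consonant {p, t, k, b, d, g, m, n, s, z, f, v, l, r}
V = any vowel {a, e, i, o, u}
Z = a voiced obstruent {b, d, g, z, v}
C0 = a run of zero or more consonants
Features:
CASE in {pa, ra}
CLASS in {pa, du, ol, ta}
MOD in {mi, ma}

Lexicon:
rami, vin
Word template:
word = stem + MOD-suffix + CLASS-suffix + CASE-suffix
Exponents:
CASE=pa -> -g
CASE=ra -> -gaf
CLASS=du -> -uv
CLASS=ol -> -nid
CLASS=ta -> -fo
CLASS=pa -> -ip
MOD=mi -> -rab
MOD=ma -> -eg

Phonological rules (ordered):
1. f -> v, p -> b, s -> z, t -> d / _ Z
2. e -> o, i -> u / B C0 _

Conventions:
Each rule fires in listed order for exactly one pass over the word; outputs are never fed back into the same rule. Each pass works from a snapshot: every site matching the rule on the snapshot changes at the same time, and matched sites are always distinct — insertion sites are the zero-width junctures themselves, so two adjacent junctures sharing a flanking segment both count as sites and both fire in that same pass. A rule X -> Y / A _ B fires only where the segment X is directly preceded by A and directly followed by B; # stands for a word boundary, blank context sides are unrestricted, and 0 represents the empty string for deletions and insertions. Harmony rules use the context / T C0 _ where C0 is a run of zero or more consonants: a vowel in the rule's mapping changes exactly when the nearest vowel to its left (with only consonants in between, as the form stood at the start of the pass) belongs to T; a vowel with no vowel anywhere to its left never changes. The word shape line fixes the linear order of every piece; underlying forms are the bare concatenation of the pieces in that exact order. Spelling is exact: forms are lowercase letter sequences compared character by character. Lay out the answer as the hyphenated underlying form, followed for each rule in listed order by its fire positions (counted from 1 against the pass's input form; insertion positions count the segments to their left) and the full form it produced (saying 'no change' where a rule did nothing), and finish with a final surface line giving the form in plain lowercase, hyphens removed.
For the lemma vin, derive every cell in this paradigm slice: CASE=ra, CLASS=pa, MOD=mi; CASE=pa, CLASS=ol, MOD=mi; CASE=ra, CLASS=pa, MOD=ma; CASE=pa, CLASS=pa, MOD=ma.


cell CASE=ra, CLASS=pa, MOD=mi:
underlying: vin-rab-ip-gaf
1. f -> v, p -> b, s -> z, t -> d / _ Z: fires at position(s) 8: vinrabibgaf
2. e -> o, i -> u / B C0 _: fires at position(s) 7: vinrabubgaf
surface: vinrabubgaf

cell CASE=pa, CLASS=ol, MOD=mi:
underlying: vin-rab-nid-g
1. f -> v, p -> b, s -> z, t -> d / _ Z: no change
2. e -> o, i -> u / B C0 _: fires at position(s) 8: vinrabnudg
surface: vinrabnudg

cell CASE=ra, CLASS=pa, MOD=ma:
underlying: vin-eg-ip-gaf
1. f -> v, p -> b, s -> z, t -> d / _ Z: fires at position(s) 7: vinegibgaf
2. e -> o, i -> u / B C0 _: no change
surface: vinegibgaf

cell CASE=pa, CLASS=pa, MOD=ma:
underlying: vin-eg-ip-g
1. f -> v, p -> b, s -> z, t -> d / _ Z: fires at position(s) 7: vinegibg
2. e -> o, i -> u / B C0 _: no change
surface: vinegibg


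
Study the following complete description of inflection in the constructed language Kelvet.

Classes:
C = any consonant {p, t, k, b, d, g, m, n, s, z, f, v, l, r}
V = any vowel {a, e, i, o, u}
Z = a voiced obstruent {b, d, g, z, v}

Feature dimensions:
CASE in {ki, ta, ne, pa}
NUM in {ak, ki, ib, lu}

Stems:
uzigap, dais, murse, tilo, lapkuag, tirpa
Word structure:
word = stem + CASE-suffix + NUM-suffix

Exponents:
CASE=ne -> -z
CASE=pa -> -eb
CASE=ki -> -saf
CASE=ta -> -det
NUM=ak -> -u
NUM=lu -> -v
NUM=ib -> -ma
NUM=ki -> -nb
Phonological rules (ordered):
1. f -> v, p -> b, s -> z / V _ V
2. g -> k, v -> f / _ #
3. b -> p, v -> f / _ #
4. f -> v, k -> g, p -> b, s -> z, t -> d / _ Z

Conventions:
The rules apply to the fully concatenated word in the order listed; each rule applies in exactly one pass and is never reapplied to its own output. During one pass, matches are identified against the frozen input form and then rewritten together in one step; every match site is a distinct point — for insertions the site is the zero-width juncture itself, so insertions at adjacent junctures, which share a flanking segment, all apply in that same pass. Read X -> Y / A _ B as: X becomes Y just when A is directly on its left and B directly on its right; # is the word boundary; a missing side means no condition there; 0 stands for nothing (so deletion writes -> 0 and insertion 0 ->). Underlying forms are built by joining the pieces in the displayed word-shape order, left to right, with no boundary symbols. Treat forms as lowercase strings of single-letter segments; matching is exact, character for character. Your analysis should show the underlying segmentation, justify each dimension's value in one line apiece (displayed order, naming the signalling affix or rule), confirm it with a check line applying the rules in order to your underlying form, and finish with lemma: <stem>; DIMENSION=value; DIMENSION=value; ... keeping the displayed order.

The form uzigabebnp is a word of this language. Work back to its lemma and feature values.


underlying: uzigap-eb-nb
CASE=pa - signalled by the affix -eb
NUM=ki - signalled by the affix -nb
check: uzigapebnb -> uzigabebnb -> uzigabebnb -> uzigabebnp -> uzigabebnp
lemma: uzigap; CASE=pa; NUM=ki


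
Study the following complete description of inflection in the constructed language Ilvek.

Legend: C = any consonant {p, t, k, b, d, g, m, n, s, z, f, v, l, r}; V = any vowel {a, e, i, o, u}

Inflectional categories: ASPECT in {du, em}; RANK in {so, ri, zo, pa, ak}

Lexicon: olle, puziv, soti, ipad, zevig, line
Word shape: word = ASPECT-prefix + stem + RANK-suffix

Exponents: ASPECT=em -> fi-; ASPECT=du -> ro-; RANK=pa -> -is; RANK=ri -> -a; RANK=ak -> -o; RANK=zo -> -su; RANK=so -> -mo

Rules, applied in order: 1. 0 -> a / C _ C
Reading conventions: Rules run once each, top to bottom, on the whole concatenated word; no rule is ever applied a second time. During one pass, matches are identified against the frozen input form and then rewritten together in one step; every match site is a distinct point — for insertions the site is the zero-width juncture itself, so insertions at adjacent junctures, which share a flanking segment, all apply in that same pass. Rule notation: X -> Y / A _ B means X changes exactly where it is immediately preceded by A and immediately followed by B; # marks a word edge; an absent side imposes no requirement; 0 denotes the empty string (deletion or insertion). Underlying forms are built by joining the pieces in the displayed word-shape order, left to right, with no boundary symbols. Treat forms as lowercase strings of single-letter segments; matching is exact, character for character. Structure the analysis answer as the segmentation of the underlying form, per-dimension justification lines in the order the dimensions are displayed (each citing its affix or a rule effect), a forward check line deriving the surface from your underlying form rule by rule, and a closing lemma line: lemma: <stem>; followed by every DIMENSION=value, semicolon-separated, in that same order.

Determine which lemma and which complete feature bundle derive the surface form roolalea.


underlying: ro-olle-a
ASPECT=du - signalled by the affix ro-
RANK=ri - signalled by the affix -a
check: roollea -> roolalea
lemma: olle; ASPECT=du; RANK=ri


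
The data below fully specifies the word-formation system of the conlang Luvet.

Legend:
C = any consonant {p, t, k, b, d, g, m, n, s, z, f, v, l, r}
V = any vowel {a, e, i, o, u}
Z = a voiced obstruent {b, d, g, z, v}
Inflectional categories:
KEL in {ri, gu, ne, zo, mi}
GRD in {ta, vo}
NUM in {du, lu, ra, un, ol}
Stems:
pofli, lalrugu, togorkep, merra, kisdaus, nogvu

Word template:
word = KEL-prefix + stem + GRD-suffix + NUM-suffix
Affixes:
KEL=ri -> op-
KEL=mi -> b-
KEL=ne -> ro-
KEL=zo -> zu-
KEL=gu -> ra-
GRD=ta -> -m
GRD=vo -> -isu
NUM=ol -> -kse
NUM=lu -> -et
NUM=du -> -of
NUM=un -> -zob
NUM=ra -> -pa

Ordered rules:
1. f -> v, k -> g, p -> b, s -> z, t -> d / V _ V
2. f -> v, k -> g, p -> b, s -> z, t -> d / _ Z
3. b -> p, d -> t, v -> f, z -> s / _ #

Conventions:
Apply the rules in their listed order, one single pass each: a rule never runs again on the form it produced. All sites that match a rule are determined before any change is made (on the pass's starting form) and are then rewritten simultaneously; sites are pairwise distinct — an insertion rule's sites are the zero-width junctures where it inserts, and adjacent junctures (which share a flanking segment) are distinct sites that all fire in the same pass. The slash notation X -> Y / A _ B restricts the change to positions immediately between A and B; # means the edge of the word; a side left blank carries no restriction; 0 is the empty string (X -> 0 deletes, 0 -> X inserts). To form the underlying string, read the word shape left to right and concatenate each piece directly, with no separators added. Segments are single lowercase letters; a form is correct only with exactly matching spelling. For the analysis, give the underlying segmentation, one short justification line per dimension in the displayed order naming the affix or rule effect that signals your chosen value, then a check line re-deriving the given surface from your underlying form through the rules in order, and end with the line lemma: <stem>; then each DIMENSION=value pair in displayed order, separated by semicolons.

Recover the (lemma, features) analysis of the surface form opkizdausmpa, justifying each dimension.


underlying: op-kisdaus-m-pa
KEL=ri - signalled by the affix op-
GRD=ta - signalled by the affix -m
NUM=ra - signalled by the affix -pa
check: opkisdausmpa -> opkisdausmpa -> opkizdausmpa -> opkizdausmpa
lemma: kisdaus; KEL=ri; GRD=ta; NUM=ra


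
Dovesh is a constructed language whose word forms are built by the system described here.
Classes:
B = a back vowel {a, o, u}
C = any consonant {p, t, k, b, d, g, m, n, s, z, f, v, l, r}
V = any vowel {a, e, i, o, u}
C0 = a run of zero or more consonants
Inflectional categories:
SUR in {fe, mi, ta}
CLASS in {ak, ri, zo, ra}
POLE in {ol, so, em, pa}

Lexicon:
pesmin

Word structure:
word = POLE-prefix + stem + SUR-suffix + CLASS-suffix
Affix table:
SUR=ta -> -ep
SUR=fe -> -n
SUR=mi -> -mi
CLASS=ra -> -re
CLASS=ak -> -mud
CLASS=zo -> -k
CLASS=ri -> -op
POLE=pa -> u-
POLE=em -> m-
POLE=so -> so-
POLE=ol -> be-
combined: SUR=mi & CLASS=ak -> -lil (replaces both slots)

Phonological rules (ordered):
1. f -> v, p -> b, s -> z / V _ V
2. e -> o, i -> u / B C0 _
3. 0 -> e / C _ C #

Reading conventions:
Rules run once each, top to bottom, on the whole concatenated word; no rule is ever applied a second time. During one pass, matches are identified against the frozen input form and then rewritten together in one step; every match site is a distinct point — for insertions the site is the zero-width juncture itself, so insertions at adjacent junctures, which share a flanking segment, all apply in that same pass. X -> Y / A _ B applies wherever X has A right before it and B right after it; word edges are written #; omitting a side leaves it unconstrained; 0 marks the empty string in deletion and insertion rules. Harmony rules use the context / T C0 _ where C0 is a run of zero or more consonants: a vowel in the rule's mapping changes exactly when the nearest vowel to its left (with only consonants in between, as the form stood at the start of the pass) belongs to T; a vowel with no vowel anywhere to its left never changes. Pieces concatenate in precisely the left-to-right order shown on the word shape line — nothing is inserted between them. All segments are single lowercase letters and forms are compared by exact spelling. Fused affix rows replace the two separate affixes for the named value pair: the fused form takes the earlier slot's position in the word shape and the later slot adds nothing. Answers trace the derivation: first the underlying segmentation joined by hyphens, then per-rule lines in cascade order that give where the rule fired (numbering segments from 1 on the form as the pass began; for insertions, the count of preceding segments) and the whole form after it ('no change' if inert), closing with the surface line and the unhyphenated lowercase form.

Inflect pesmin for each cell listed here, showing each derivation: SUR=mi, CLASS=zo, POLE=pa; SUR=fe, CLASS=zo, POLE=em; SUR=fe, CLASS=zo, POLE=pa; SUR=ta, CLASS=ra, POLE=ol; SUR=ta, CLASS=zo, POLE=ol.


cell SUR=mi, CLASS=zo, POLE=pa:
underlying: u-pesmin-mi-k
1. f -> v, p -> b, s -> z / V _ V: fires at position(s) 2: ubesminmik
2. e -> o, i -> u / B C0 _: fires at position(s) 3: ubosminmik
3. 0 -> e / C _ C #: no change
surface: ubosminmik

cell SUR=fe, CLASS=zo, POLE=em:
underlying: m-pesmin-n-k
1. f -> v, p -> b, s -> z / V _ V: no change
2. e -> o, i -> u / B C0 _: no change
3. 0 -> e / C _ C #: inserts after position(s) 8: mpesminnek
surface: mpesminnek

cell SUR=fe, CLASS=zo, POLE=pa:
underlying: u-pesmin-n-k
1. f -> v, p -> b, s -> z / V _ V: fires at position(s) 2: ubesminnk
2. e -> o, i -> u / B C0 _: fires at position(s) 3: ubosminnk
3. 0 -> e / C _ C #: inserts after position(s) 8: ubosminnek
surface: ubosminnek

cell SUR=ta, CLASS=ra, POLE=ol:
underlying: be-pesmin-ep-re
1. f -> v, p -> b, s -> z / V _ V: fires at position(s) 3: bebesminepre
2. e -> o, i -> u / B C0 _: no change
3. 0 -> e / C _ C #: no change
surface: bebesminepre

cell SUR=ta, CLASS=zo, POLE=ol:
underlying: be-pesmin-ep-k
1. f -> v, p -> b, s -> z / V _ V: fires at position(s) 3: bebesminepk
2. e -> o, i -> u / B C0 _: no change
3. 0 -> e / C _ C #: inserts after position(s) 10: bebesminepek
surface: bebesminepek


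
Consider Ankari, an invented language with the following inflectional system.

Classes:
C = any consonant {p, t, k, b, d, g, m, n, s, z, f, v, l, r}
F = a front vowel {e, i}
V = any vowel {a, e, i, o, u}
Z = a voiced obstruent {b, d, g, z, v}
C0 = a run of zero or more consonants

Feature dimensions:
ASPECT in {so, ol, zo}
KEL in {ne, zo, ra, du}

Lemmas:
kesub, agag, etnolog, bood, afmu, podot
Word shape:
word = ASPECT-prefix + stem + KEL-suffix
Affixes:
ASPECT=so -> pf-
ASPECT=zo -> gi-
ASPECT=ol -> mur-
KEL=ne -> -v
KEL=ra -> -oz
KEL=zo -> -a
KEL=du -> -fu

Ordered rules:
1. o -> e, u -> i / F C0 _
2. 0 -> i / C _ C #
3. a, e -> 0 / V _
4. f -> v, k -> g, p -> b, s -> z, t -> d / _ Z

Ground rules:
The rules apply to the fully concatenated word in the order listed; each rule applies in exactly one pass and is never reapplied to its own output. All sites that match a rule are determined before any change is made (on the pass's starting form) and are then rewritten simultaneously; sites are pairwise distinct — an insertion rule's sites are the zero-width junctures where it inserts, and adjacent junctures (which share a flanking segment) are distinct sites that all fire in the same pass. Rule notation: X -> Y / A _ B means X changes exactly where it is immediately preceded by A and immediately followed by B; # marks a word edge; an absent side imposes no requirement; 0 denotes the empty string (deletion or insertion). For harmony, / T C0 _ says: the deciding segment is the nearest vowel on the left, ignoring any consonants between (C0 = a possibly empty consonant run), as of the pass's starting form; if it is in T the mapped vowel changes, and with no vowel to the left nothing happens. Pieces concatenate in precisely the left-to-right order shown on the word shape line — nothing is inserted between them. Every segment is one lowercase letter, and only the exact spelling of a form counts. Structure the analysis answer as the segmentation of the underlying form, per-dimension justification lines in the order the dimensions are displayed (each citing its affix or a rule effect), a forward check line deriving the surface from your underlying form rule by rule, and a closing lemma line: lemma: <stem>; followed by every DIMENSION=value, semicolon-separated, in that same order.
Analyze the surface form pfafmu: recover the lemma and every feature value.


underlying: pf-afmu-a
ASPECT=so - signalled by the affix pf-
KEL=zo - signalled by the affix -a
check: pfafmua -> pfafmua -> pfafmua -> pfafmu -> pfafmu
lemma: afmu; ASPECT=so; KEL=zo


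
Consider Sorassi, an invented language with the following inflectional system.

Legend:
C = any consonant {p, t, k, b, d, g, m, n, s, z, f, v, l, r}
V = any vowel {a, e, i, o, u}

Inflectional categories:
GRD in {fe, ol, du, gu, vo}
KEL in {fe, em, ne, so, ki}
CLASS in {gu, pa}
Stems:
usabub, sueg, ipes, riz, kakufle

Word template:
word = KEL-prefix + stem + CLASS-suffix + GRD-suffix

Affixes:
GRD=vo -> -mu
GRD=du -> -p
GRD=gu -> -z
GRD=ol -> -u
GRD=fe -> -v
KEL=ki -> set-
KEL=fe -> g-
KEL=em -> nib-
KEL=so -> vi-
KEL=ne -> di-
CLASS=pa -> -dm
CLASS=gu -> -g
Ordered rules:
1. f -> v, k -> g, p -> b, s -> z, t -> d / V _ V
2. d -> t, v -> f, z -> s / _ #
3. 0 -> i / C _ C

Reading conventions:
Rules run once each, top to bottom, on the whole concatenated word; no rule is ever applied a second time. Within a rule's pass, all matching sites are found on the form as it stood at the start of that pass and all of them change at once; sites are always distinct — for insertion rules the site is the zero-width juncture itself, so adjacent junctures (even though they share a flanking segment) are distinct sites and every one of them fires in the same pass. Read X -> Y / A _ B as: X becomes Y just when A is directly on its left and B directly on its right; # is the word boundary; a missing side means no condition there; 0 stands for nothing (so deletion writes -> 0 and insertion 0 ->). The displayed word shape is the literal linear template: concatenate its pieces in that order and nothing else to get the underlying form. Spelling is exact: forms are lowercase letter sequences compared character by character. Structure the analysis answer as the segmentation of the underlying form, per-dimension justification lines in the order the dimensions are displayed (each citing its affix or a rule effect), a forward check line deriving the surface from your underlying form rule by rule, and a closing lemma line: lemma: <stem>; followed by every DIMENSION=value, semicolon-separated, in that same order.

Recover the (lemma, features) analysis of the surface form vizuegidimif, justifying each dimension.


underlying: vi-sueg-dm-v
GRD=fe - signalled by the affix -v
KEL=so - signalled by the affix vi-
CLASS=pa - signalled by the affix -dm
check: visuegdmv -> vizuegdmv -> vizuegdmf -> vizuegidimif
lemma: sueg; GRD=fe; KEL=so; CLASS=pa


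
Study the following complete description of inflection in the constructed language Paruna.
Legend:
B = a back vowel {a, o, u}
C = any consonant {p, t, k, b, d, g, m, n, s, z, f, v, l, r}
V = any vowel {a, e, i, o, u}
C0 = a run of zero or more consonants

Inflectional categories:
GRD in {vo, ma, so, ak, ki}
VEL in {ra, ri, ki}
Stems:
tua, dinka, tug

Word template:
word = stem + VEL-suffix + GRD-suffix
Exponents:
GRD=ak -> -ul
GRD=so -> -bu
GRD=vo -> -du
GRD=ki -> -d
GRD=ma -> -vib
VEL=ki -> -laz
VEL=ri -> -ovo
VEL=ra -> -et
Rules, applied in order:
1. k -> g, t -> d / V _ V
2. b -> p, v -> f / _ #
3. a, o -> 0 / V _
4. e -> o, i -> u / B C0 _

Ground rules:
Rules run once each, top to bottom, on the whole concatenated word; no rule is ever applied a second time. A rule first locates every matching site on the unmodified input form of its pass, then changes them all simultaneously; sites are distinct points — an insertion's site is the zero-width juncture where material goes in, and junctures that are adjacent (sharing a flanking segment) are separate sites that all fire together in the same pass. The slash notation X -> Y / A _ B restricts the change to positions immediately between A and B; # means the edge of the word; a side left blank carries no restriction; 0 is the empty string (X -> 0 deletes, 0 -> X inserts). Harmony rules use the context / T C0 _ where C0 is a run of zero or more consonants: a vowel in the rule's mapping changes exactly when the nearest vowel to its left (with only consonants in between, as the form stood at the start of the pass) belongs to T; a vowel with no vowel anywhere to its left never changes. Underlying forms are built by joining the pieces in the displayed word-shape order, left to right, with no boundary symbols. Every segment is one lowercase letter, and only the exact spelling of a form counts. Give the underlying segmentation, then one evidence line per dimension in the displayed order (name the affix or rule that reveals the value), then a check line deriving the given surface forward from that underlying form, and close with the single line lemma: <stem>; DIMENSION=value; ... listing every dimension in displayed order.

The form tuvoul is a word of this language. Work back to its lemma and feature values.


underlying: tua-ovo-ul
GRD=ak - signalled by the affix -ul
VEL=ri - signalled by the affix -ovo
check: tuaovoul -> tuaovoul -> tuaovoul -> tuvoul -> tuvoul
lemma: tua; GRD=ak; VEL=ri


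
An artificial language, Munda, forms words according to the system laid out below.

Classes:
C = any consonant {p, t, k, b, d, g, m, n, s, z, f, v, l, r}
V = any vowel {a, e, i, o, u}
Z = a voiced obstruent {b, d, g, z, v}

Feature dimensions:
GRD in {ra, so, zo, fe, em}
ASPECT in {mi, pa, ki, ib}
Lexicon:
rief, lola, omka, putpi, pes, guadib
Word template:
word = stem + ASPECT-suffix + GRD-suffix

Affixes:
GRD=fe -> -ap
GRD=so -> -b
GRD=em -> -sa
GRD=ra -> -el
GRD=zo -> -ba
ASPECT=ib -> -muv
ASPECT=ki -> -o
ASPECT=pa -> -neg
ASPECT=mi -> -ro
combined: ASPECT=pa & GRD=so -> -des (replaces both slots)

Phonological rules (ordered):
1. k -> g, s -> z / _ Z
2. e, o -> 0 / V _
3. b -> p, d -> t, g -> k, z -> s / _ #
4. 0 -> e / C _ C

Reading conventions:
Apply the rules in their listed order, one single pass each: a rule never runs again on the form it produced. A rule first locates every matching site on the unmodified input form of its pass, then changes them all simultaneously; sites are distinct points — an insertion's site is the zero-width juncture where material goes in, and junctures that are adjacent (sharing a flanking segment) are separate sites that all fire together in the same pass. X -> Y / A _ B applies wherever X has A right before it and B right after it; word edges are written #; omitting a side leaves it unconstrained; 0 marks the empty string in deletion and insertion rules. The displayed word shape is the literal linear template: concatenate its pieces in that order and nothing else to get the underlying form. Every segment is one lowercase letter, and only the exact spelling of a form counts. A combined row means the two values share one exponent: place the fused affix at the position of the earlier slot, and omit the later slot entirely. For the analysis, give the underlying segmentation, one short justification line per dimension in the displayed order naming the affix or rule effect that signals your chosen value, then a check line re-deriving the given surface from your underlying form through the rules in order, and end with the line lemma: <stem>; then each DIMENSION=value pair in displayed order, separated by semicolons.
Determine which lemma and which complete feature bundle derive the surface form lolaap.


underlying: lola-o-ap
GRD=fe - signalled by the affix -ap
ASPECT=ki - signalled by the affix -o
check: lolaoap -> lolaoap -> lolaap -> lolaap -> lolaap
lemma: lola; GRD=fe; ASPECT=ki


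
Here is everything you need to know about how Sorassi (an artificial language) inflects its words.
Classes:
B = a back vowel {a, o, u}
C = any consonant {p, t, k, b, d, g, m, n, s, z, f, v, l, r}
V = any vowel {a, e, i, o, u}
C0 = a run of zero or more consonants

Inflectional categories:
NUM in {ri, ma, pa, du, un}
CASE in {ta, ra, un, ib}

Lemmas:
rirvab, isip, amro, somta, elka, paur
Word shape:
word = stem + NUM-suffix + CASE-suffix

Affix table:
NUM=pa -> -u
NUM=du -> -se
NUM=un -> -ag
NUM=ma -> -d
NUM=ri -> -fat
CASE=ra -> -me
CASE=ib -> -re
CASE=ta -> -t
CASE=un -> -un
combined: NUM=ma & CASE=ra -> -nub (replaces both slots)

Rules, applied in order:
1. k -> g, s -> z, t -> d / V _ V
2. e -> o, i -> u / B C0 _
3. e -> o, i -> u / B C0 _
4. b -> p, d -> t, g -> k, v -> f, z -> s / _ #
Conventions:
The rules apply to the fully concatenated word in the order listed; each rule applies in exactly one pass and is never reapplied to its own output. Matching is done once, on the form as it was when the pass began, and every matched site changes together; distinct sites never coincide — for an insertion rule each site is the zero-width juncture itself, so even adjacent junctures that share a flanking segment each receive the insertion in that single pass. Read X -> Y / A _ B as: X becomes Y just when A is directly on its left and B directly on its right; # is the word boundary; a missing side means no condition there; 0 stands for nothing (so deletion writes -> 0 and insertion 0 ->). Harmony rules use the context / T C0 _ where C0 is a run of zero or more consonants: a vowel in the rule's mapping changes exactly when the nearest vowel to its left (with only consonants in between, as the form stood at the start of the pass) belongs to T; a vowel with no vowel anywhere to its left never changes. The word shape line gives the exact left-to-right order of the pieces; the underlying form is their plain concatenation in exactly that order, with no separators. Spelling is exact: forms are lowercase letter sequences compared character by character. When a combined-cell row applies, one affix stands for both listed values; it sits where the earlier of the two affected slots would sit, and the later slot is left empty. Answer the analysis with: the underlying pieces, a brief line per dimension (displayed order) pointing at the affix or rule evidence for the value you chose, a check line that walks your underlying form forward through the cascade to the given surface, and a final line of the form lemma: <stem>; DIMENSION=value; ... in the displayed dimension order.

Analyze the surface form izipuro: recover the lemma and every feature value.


underlying: isip-u-re
NUM=pa - signalled by the affix -u
CASE=ib - signalled by the affix -re
check: isipure -> izipure -> izipuro -> izipuro -> izipuro
lemma: isip; NUM=pa; CASE=ib


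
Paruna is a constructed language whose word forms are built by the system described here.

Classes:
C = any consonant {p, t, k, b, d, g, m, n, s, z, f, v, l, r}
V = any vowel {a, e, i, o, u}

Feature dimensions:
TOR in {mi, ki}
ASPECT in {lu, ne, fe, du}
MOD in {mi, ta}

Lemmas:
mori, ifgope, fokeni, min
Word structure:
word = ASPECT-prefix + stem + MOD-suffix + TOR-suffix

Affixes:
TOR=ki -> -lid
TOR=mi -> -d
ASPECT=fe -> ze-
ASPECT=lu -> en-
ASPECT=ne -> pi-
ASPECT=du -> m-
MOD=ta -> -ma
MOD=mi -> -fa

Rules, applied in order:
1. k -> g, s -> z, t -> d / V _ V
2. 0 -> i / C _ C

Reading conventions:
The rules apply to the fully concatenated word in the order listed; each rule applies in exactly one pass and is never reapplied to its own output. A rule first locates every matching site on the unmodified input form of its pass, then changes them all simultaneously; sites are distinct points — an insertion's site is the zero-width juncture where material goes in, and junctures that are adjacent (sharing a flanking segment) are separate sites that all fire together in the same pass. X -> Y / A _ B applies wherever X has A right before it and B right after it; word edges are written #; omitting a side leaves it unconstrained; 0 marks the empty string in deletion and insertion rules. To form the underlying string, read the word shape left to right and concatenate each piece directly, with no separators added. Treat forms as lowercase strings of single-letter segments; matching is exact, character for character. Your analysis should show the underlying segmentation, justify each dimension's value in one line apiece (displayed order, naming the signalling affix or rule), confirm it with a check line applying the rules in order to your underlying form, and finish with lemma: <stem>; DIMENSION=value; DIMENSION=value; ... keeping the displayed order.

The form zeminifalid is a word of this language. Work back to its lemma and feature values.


underlying: ze-min-fa-lid
TOR=ki - signalled by the affix -lid
ASPECT=fe - signalled by the affix ze-
MOD=mi - signalled by the affix -fa
check: zeminfalid -> zeminfalid -> zeminifalid
lemma: min; TOR=ki; ASPECT=fe; MOD=mi


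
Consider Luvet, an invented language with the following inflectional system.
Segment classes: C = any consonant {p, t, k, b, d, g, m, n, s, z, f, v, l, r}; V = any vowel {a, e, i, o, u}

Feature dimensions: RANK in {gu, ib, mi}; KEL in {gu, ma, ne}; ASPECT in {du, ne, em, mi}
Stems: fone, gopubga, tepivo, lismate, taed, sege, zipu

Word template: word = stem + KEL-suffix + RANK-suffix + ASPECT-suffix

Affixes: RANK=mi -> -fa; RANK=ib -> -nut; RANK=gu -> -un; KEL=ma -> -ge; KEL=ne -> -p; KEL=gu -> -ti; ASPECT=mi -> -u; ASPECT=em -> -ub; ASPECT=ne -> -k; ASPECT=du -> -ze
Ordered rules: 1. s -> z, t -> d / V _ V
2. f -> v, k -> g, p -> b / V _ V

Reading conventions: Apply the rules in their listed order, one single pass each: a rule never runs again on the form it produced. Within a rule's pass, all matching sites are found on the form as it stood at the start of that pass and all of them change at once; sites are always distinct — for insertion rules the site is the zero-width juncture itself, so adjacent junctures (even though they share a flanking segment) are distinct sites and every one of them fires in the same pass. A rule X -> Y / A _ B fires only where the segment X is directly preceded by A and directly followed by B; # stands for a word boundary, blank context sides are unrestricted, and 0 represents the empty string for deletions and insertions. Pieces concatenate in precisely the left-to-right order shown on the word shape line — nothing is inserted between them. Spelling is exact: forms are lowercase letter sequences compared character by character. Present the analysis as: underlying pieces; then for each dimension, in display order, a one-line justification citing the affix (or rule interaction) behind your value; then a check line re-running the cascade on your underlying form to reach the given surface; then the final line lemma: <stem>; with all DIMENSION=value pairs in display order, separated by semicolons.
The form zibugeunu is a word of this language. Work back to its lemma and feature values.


underlying: zipu-ge-un-u
RANK=gu - signalled by the affix -un
KEL=ma - signalled by the affix -ge
ASPECT=mi - signalled by the affix -u
check: zipugeunu -> zipugeunu -> zibugeunu
lemma: zipu; RANK=gu; KEL=ma; ASPECT=mi


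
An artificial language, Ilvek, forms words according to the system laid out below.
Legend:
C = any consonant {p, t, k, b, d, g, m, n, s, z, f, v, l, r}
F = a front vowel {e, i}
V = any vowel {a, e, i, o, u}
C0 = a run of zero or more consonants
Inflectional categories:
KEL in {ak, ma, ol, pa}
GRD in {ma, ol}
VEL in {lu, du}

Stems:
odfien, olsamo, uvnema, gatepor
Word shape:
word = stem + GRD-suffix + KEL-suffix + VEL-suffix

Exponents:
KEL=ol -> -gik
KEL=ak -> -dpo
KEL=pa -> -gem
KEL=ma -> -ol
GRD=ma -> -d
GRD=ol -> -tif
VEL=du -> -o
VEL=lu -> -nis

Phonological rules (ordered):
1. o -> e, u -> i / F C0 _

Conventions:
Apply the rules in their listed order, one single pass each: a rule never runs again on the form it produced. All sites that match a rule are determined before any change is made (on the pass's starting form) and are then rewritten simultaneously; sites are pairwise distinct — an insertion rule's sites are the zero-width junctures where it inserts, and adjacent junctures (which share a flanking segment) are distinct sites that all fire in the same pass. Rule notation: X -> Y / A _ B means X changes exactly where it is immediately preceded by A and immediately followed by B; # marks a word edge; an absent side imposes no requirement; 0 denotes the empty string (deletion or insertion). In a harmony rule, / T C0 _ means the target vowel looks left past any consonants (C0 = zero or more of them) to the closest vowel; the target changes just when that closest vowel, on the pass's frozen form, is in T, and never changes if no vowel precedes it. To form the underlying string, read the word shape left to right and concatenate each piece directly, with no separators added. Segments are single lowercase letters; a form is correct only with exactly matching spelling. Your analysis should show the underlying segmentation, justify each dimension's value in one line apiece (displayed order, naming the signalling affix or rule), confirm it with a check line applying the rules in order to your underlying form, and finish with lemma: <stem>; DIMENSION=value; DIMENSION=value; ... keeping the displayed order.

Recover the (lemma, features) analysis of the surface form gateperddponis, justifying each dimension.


underlying: gatepor-d-dpo-nis
KEL=ak - signalled by the affix -dpo
GRD=ma - signalled by the affix -d
VEL=lu - signalled by the affix -nis
check: gateporddponis -> gateperddponis
lemma: gatepor; KEL=ak; GRD=ma; VEL=lu


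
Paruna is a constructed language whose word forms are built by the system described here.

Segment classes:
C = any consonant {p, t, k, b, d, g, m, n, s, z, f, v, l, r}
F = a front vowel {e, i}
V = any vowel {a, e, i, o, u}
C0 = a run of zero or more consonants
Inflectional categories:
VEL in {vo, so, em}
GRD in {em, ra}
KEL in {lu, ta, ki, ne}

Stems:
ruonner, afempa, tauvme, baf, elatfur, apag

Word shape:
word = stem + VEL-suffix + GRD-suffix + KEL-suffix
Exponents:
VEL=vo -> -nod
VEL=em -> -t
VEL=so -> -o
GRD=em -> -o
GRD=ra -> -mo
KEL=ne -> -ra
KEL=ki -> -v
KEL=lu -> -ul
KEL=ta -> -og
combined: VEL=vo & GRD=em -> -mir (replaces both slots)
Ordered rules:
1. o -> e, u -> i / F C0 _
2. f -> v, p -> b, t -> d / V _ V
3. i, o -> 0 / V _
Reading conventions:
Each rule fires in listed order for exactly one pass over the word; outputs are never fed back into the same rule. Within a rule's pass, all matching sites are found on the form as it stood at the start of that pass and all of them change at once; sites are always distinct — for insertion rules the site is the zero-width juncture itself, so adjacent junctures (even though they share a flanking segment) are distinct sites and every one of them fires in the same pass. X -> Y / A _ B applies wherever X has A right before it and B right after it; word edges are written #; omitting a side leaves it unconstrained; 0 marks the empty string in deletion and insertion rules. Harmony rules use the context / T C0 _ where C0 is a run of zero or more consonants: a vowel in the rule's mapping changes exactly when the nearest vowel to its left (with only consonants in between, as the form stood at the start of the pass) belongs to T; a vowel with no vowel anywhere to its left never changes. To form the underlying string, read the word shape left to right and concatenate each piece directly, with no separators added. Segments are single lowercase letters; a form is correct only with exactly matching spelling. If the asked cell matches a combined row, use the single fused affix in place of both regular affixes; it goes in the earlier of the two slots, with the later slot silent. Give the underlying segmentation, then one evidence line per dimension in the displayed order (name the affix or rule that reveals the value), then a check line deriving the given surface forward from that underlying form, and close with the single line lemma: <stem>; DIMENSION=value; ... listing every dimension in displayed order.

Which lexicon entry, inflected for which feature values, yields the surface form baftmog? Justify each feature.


underlying: baf-t-mo-og
VEL=em - signalled by the affix -t
GRD=ra - signalled by the affix -mo
KEL=ta - signalled by the affix -og
check: baftmoog -> baftmoog -> baftmoog -> baftmog
lemma: baf; VEL=em; GRD=ra; KEL=ta
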